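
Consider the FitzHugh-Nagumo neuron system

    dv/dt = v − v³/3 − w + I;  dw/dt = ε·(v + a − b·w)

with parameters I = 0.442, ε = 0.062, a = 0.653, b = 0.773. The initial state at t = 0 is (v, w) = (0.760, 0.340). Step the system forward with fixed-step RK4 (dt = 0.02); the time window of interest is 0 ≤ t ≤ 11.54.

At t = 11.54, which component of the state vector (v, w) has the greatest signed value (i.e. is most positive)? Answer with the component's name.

t=0.000: state=(0.760, 0.340)
step 1 (dt=0.02): k1=(0.716, 0.071), k2=(0.718, 0.072), k3=(0.718, 0.072), k4=(0.720, 0.072); state += dt/6·(k1+2k2+2k3+k4)
t=0.020: state=(0.774, 0.341)
t=0.040: state=(0.789, 0.343)
t=0.060: state=(0.803, 0.344)
continuing one RK4 step at a time; state shown every 25 steps (Δt=0.5):
t=0.500: state=(1.128, 0.381)
t=1.000: state=(1.429, 0.431)
t=1.500: state=(1.592, 0.488)
t=2.000: state=(1.650, 0.546)
t=2.500: state=(1.655, 0.604)
t=3.000: state=(1.638, 0.660)
t=3.500: state=(1.612, 0.714)
t=4.000: state=(1.582, 0.766)
t=4.500: state=(1.550, 0.816)
t=5.000: state=(1.517, 0.864)
t=5.500: state=(1.482, 0.909)
t=6.000: state=(1.446, 0.953)
t=6.500: state=(1.409, 0.994)
t=7.000: state=(1.371, 1.033)
t=7.500: state=(1.331, 1.070)
t=8.000: state=(1.288, 1.104)
t=8.500: state=(1.244, 1.137)
t=9.000: state=(1.196, 1.168)
t=9.500: state=(1.144, 1.196)
t=10.000: state=(1.086, 1.222)
t=10.500: state=(1.022, 1.245)
t=11.000: state=(0.948, 1.266)
t=11.500: state=(0.861, 1.283)
t=11.540: state=(0.853, 1.285)
compare at T: v=0.853, w=1.285

largest component: w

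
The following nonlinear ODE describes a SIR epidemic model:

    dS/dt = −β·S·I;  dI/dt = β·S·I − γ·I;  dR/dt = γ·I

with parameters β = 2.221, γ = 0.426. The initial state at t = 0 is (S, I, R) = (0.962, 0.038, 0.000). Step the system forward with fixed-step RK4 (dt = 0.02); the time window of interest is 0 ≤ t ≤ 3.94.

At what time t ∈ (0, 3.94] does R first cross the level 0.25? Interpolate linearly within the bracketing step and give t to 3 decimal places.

t = 2.389

t=0.000: state=(0.962, 0.038, 0.000)
step 1 (dt=0.02): k1=(-0.081, 0.065, 0.016), k2=(-0.083, 0.066, 0.016), k3=(-0.083, 0.066, 0.016), k4=(-0.084, 0.067, 0.017); state += dt/6·(k1+2k2+2k3+k4)
t=0.020: state=(0.960, 0.039, 0.000)
t=0.040: state=(0.959, 0.041, 0.001)
t=0.060: state=(0.957, 0.042, 0.001)
continuing one RK4 step at a time; state shown every 10 steps (Δt=0.2):
t=0.200: state=(0.943, 0.053, 0.004)
t=0.400: state=(0.917, 0.074, 0.009)
t=0.600: state=(0.882, 0.101, 0.017)
t=0.800: state=(0.837, 0.136, 0.027)
t=1.000: state=(0.780, 0.179, 0.040)
t=1.200: state=(0.713, 0.230, 0.058)
t=1.400: state=(0.636, 0.285, 0.079)
t=1.600: state=(0.553, 0.341, 0.106)
t=1.800: state=(0.470, 0.392, 0.137)
t=2.000: state=(0.391, 0.436, 0.173)
t=2.200: state=(0.320, 0.469, 0.211)
t=2.380: state=(0.264, 0.488, 0.248)
next step: t=2.400: state=(0.258, 0.490, 0.252) — R has crossed 0.25
linear interpolation between t=2.380 (0.24809) and t=2.400 (0.25226) → t≈2.389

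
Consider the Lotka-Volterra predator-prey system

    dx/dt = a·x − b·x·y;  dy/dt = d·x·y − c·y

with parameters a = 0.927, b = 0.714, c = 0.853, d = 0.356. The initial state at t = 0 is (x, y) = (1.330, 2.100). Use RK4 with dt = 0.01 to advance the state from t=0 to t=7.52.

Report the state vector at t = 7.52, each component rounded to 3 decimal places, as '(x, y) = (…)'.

(x, y) = (1.247, 2.003)

t=0.000: state=(1.330, 2.100)
step 1 (dt=0.01): k1=(-0.761, -0.797), k2=(-0.755, -0.798), k3=(-0.755, -0.798), k4=(-0.749, -0.800); state += dt/6·(k1+2k2+2k3+k4)
t=0.010: state=(1.322, 2.092)
t=0.020: state=(1.315, 2.084)
t=0.030: state=(1.308, 2.076)
continuing one RK4 step at a time; state shown every 25 steps (Δt=0.25):
t=0.250: state=(1.174, 1.896)
t=0.500: state=(1.074, 1.692)
t=0.750: state=(1.019, 1.500)
t=1.000: state=(0.999, 1.326)
t=1.250: state=(1.008, 1.171)
t=1.500: state=(1.044, 1.036)
t=1.750: state=(1.105, 0.921)
t=2.000: state=(1.193, 0.824)
t=2.250: state=(1.308, 0.744)
t=2.500: state=(1.453, 0.680)
t=2.750: state=(1.630, 0.630)
t=3.000: state=(1.843, 0.594)
t=3.250: state=(2.094, 0.571)
t=3.500: state=(2.387, 0.563)
t=3.750: state=(2.720, 0.571)
t=4.000: state=(3.091, 0.597)
t=4.250: state=(3.489, 0.647)
t=4.500: state=(3.893, 0.726)
t=4.750: state=(4.270, 0.844)
t=5.000: state=(4.566, 1.011)
t=5.250: state=(4.715, 1.236)
t=5.500: state=(4.653, 1.518)
t=5.750: state=(4.351, 1.834)
t=6.000: state=(3.846, 2.136)
t=6.250: state=(3.240, 2.367)
t=6.500: state=(2.645, 2.483)
t=6.750: state=(2.137, 2.480)
t=7.000: state=(1.744, 2.380)
t=7.250: state=(1.458, 2.216)
t=7.500: state=(1.260, 2.019)
t=7.520: state=(1.247, 2.003)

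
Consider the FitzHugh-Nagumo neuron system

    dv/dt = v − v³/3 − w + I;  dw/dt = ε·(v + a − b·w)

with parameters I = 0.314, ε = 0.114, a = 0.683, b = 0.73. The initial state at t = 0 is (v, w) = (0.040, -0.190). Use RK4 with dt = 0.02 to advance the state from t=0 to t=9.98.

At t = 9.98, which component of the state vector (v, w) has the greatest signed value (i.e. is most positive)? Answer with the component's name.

t=0.000: state=(0.040, -0.190)
step 1 (dt=0.02): k1=(0.544, 0.098), k2=(0.548, 0.099), k3=(0.548, 0.099), k4=(0.553, 0.099); state += dt/6·(k1+2k2+2k3+k4)
t=0.020: state=(0.051, -0.188)
t=0.040: state=(0.062, -0.186)
t=0.060: state=(0.073, -0.184)
continuing one RK4 step at a time; state shown every 25 steps (Δt=0.5):
t=0.500: state=(0.374, -0.133)
t=1.000: state=(0.837, -0.056)
t=1.500: state=(1.317, 0.045)
t=2.000: state=(1.614, 0.164)
t=2.500: state=(1.711, 0.289)
t=3.000: state=(1.709, 0.411)
t=3.500: state=(1.670, 0.527)
t=4.000: state=(1.617, 0.636)
t=4.500: state=(1.557, 0.736)
t=5.000: state=(1.493, 0.830)
t=5.500: state=(1.425, 0.915)
t=6.000: state=(1.352, 0.994)
t=6.500: state=(1.273, 1.065)
t=7.000: state=(1.186, 1.128)
t=7.500: state=(1.087, 1.184)
t=8.000: state=(0.973, 1.231)
t=8.500: state=(0.832, 1.270)
t=9.000: state=(0.649, 1.298)
t=9.500: state=(0.392, 1.312)
t=9.980: state=(0.014, 1.309)
compare at T: v=0.014, w=1.309

largest component: w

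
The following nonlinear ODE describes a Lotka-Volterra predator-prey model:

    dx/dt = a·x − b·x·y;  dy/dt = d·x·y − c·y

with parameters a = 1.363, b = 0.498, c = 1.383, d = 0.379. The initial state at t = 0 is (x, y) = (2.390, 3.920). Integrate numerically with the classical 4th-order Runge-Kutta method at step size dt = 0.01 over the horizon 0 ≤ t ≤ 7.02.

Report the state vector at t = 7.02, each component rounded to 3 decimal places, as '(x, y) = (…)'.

t=0.000: state=(2.390, 3.920)
step 1 (dt=0.01): k1=(-1.408, -1.871), k2=(-1.393, -1.877), k3=(-1.393, -1.876), k4=(-1.378, -1.882); state += dt/6·(k1+2k2+2k3+k4)
t=0.010: state=(2.376, 3.901)
t=0.020: state=(2.362, 3.882)
t=0.030: state=(2.349, 3.863)
continuing one RK4 step at a time; state shown every 25 steps (Δt=0.25):
t=0.250: state=(2.126, 3.431)
t=0.500: state=(2.010, 2.951)
t=0.750: state=(2.011, 2.524)
t=1.000: state=(2.113, 2.170)
t=1.250: state=(2.308, 1.892)
t=1.500: state=(2.599, 1.688)
t=1.750: state=(2.988, 1.556)
t=2.000: state=(3.478, 1.494)
t=2.250: state=(4.059, 1.510)
t=2.500: state=(4.702, 1.618)
t=2.750: state=(5.337, 1.843)
t=3.000: state=(5.837, 2.219)
t=3.250: state=(6.029, 2.763)
t=3.500: state=(5.768, 3.433)
t=3.750: state=(5.075, 4.072)
t=4.000: state=(4.179, 4.469)
t=4.250: state=(3.347, 4.512)
t=4.500: state=(2.721, 4.249)
t=4.750: state=(2.314, 3.810)
t=5.000: state=(2.087, 3.318)
t=5.250: state=(2.000, 2.847)
t=5.500: state=(2.026, 2.436)
t=5.750: state=(2.149, 2.099)
t=6.000: state=(2.367, 1.839)
t=6.250: state=(2.680, 1.652)
t=6.500: state=(3.092, 1.535)
t=6.750: state=(3.604, 1.491)
t=7.000: state=(4.203, 1.526)
t=7.020: state=(4.254, 1.533)

(x, y) = (4.254, 1.533)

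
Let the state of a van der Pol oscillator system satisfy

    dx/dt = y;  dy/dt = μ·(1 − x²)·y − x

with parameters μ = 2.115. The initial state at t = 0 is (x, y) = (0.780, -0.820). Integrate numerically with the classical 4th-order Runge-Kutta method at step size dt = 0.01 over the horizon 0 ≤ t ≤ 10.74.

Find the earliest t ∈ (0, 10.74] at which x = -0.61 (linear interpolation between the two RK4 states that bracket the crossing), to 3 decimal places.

t=0.000: state=(0.780, -0.820)
step 1 (dt=0.01): k1=(-0.820, -1.459), k2=(-0.827, -1.472), k3=(-0.827, -1.472), k4=(-0.835, -1.486); state += dt/6·(k1+2k2+2k3+k4)
t=0.010: state=(0.772, -0.835)
t=0.020: state=(0.763, -0.850)
t=0.030: state=(0.755, -0.865)
continuing one RK4 step at a time; state shown every 50 steps (Δt=0.5):
t=0.500: state=(0.098, -2.176)
t=0.750: state=(-0.607, -3.452)
next step: t=0.760: state=(-0.642, -3.490) — x has crossed -0.61
linear interpolation between t=0.750 (-0.60748) and t=0.760 (-0.64220) → t≈0.751

t = 0.751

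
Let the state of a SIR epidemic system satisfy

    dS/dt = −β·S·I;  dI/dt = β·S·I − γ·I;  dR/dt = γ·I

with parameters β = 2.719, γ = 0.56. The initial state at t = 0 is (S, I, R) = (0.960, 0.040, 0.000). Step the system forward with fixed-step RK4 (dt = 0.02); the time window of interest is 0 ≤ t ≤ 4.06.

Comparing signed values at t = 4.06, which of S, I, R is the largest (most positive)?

t=0.000: state=(0.960, 0.040, 0.000)
step 1 (dt=0.02): k1=(-0.104, 0.082, 0.022), k2=(-0.106, 0.084, 0.023), k3=(-0.106, 0.084, 0.023), k4=(-0.109, 0.085, 0.023); state += dt/6·(k1+2k2+2k3+k4)
t=0.020: state=(0.958, 0.042, 0.000)
t=0.040: state=(0.956, 0.043, 0.001)
t=0.060: state=(0.953, 0.045, 0.001)
continuing one RK4 step at a time; state shown every 10 steps (Δt=0.2):
t=0.200: state=(0.935, 0.060, 0.006)
t=0.400: state=(0.898, 0.088, 0.014)
t=0.600: state=(0.848, 0.127, 0.026)
t=0.800: state=(0.781, 0.177, 0.043)
t=1.000: state=(0.698, 0.236, 0.066)
t=1.200: state=(0.603, 0.301, 0.096)
t=1.400: state=(0.503, 0.364, 0.133)
t=1.600: state=(0.407, 0.416, 0.177)
t=1.800: state=(0.321, 0.453, 0.226)
t=2.000: state=(0.249, 0.473, 0.278)
t=2.200: state=(0.192, 0.477, 0.331)
t=2.400: state=(0.149, 0.467, 0.384)
t=2.600: state=(0.116, 0.449, 0.435)
t=2.800: state=(0.091, 0.424, 0.484)
t=3.000: state=(0.073, 0.397, 0.530)
t=3.200: state=(0.059, 0.368, 0.573)
t=3.400: state=(0.049, 0.338, 0.613)
t=3.600: state=(0.041, 0.310, 0.649)
t=3.800: state=(0.035, 0.283, 0.682)
t=4.000: state=(0.030, 0.257, 0.712)
t=4.060: state=(0.029, 0.250, 0.721)
compare at T: S=0.029, I=0.250, R=0.721

largest component: R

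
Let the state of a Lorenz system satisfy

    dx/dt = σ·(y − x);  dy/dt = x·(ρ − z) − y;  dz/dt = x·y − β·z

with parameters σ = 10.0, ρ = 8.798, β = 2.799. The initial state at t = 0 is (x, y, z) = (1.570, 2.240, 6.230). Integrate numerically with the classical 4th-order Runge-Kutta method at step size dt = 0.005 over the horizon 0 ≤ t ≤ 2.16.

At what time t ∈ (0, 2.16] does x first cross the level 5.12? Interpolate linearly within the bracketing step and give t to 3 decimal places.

t=0.000: state=(1.570, 2.240, 6.230)
step 1 (dt=0.005): k1=(6.700, 1.792, -13.921), k2=(6.577, 1.886, -13.779), k3=(6.583, 1.884, -13.780), k4=(6.465, 1.977, -13.639); state += dt/6·(k1+2k2+2k3+k4)
t=0.005: state=(1.603, 2.249, 6.161)
t=0.010: state=(1.635, 2.260, 6.094)
t=0.015: state=(1.665, 2.271, 6.027)
continuing one RK4 step at a time; state shown every 20 steps (Δt=0.1):
t=0.100: state=(2.106, 2.594, 5.100)
t=0.200: state=(2.646, 3.266, 4.463)
t=0.300: state=(3.376, 4.222, 4.362)
t=0.400: state=(4.325, 5.356, 4.923)
t=0.475: state=(5.109, 6.140, 5.843)
next step: t=0.480: state=(5.161, 6.184, 5.919) — x has crossed 5.12
linear interpolation between t=0.475 (5.10927) and t=0.480 (5.16062) → t≈0.476

t = 0.476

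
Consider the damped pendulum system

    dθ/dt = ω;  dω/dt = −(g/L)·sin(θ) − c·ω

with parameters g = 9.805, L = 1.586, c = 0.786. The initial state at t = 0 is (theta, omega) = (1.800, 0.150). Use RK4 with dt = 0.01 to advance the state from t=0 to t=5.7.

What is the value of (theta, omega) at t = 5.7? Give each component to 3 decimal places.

(theta, omega) = (0.163, -0.266)

t=0.000: state=(1.800, 0.150)
step 1 (dt=0.01): k1=(0.150, -6.138), k2=(0.119, -6.113), k3=(0.119, -6.114), k4=(0.089, -6.089); state += dt/6·(k1+2k2+2k3+k4)
t=0.010: state=(1.801, 0.089)
t=0.020: state=(1.802, 0.028)
t=0.030: state=(1.802, -0.032)
continuing one RK4 step at a time; state shown every 20 steps (Δt=0.2):
t=0.200: state=(1.713, -0.992)
t=0.400: state=(1.413, -1.987)
t=0.600: state=(0.934, -2.746)
t=0.800: state=(0.347, -3.017)
t=1.000: state=(-0.228, -2.629)
t=1.200: state=(-0.670, -1.732)
t=1.400: state=(-0.910, -0.653)
t=1.600: state=(-0.936, 0.366)
t=1.800: state=(-0.776, 1.185)
t=2.000: state=(-0.483, 1.688)
t=2.200: state=(-0.129, 1.782)
t=2.400: state=(0.202, 1.470)
t=2.600: state=(0.441, 0.881)
t=2.800: state=(0.549, 0.197)
t=3.000: state=(0.524, -0.426)
t=3.200: state=(0.390, -0.874)
t=3.400: state=(0.191, -1.075)
t=3.600: state=(-0.022, -1.010)
t=3.800: state=(-0.199, -0.729)
t=4.000: state=(-0.306, -0.329)
t=4.200: state=(-0.330, 0.084)
t=4.400: state=(-0.277, 0.419)
t=4.600: state=(-0.171, 0.615)
t=4.800: state=(-0.043, 0.646)
t=5.000: state=(0.077, 0.528)
t=5.200: state=(0.162, 0.309)
t=5.400: state=(0.198, 0.054)
t=5.600: state=(0.185, -0.176)
t=5.700: state=(0.163, -0.266)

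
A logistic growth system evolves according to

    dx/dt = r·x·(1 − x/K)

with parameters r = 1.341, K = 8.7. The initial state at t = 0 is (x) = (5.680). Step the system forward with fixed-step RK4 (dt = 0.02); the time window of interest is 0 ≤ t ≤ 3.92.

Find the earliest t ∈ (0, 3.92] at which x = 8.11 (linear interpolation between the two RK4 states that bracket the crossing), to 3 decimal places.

t = 1.483

t=0.000: state=(5.680)
step 1 (dt=0.02): k1=(2.644), k2=(2.633), k3=(2.633), k4=(2.622); state += dt/6·(k1+2k2+2k3+k4)
t=0.020: state=(5.733)
t=0.040: state=(5.785)
t=0.060: state=(5.837)
continuing one RK4 step at a time; state shown every 10 steps (Δt=0.2):
t=0.200: state=(6.185)
t=0.400: state=(6.636)
t=0.600: state=(7.029)
t=0.800: state=(7.361)
t=1.000: state=(7.638)
t=1.200: state=(7.864)
t=1.400: state=(8.046)
t=1.480: state=(8.108)
next step: t=1.500: state=(8.122) — x has crossed 8.11
linear interpolation between t=1.480 (8.10760) and t=1.500 (8.12224) → t≈1.483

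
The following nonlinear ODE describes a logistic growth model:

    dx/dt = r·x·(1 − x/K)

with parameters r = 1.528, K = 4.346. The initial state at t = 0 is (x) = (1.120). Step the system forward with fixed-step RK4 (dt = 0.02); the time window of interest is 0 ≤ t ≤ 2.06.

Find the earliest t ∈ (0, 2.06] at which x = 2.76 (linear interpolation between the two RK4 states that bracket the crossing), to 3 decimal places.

t=0.000: state=(1.120)
step 1 (dt=0.02): k1=(1.270), k2=(1.280), k3=(1.280), k4=(1.289); state += dt/6·(k1+2k2+2k3+k4)
t=0.020: state=(1.146)
t=0.040: state=(1.172)
t=0.060: state=(1.198)
continuing one RK4 step at a time; state shown every 5 steps (Δt=0.1):
t=0.100: state=(1.252)
t=0.200: state=(1.392)
t=0.300: state=(1.540)
t=0.400: state=(1.696)
t=0.500: state=(1.856)
t=0.600: state=(2.020)
t=0.700: state=(2.186)
t=0.800: state=(2.351)
t=0.900: state=(2.515)
t=1.000: state=(2.675)
t=1.040: state=(2.737)
next step: t=1.060: state=(2.768) — x has crossed 2.76
linear interpolation between t=1.040 (2.73696) and t=1.060 (2.76780) → t≈1.055

t = 1.055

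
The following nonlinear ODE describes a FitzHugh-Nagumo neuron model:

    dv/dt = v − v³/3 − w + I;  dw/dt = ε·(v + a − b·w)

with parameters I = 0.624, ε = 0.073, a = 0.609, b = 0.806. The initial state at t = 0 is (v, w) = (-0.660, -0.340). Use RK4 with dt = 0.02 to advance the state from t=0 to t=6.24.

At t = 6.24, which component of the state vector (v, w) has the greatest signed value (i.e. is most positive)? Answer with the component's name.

largest component: v

t=0.000: state=(-0.660, -0.340)
step 1 (dt=0.02): k1=(0.400, 0.016), k2=(0.402, 0.017), k3=(0.402, 0.017), k4=(0.404, 0.017); state += dt/6·(k1+2k2+2k3+k4)
t=0.020: state=(-0.652, -0.340)
t=0.040: state=(-0.644, -0.339)
t=0.060: state=(-0.636, -0.339)
continuing one RK4 step at a time; state shown every 25 steps (Δt=0.5):
t=0.500: state=(-0.427, -0.328)
t=1.000: state=(-0.085, -0.306)
t=1.500: state=(0.450, -0.269)
t=2.000: state=(1.181, -0.211)
t=2.500: state=(1.748, -0.129)
t=3.000: state=(1.944, -0.036)
t=3.500: state=(1.970, 0.058)
t=4.000: state=(1.952, 0.149)
t=4.500: state=(1.923, 0.236)
t=5.000: state=(1.893, 0.320)
t=5.500: state=(1.861, 0.400)
t=6.000: state=(1.829, 0.476)
t=6.240: state=(1.814, 0.512)
compare at T: v=1.814, w=0.512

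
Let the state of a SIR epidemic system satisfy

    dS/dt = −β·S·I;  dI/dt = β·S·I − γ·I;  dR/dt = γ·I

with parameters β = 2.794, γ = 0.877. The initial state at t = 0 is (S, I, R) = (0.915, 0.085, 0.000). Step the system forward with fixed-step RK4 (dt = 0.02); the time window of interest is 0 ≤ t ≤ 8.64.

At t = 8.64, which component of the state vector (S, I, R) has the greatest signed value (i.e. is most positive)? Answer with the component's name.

t=0.000: state=(0.915, 0.085, 0.000)
step 1 (dt=0.02): k1=(-0.217, 0.143, 0.075), k2=(-0.220, 0.145, 0.076), k3=(-0.220, 0.145, 0.076), k4=(-0.224, 0.147, 0.077); state += dt/6·(k1+2k2+2k3+k4)
t=0.020: state=(0.911, 0.088, 0.002)
t=0.040: state=(0.906, 0.091, 0.003)
t=0.060: state=(0.901, 0.094, 0.005)
continuing one RK4 step at a time; state shown every 25 steps (Δt=0.5):
t=0.500: state=(0.765, 0.179, 0.056)
t=1.000: state=(0.550, 0.290, 0.160)
t=1.500: state=(0.349, 0.348, 0.303)
t=2.000: state=(0.215, 0.331, 0.454)
t=2.500: state=(0.141, 0.272, 0.587)
t=3.000: state=(0.101, 0.207, 0.692)
t=3.500: state=(0.079, 0.151, 0.770)
t=4.000: state=(0.066, 0.108, 0.826)
t=4.500: state=(0.058, 0.076, 0.866)
t=5.000: state=(0.053, 0.053, 0.894)
t=5.500: state=(0.050, 0.037, 0.914)
t=6.000: state=(0.048, 0.025, 0.927)
t=6.500: state=(0.046, 0.017, 0.936)
t=7.000: state=(0.045, 0.012, 0.943)
t=7.500: state=(0.045, 0.008, 0.947)
t=8.000: state=(0.044, 0.006, 0.950)
t=8.500: state=(0.044, 0.004, 0.952)
t=8.640: state=(0.044, 0.003, 0.953)
compare at T: S=0.044, I=0.003, R=0.953

largest component: R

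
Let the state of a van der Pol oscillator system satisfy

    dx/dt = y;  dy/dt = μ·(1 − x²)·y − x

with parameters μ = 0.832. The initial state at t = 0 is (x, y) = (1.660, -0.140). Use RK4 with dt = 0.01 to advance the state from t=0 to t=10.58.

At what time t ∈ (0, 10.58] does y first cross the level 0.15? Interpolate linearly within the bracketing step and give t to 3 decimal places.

t = 2.981

t=0.000: state=(1.660, -0.140)
step 1 (dt=0.01): k1=(-0.140, -1.456), k2=(-0.147, -1.444), k3=(-0.147, -1.445), k4=(-0.154, -1.434); state += dt/6·(k1+2k2+2k3+k4)
t=0.010: state=(1.659, -0.154)
t=0.020: state=(1.657, -0.169)
t=0.030: state=(1.655, -0.183)
continuing one RK4 step at a time; state shown every 50 steps (Δt=0.5):
t=0.500: state=(1.444, -0.673)
t=1.000: state=(1.003, -1.105)
t=1.500: state=(0.301, -1.757)
t=2.000: state=(-0.771, -2.411)
t=2.500: state=(-1.760, -1.189)
t=2.980: state=(-1.964, 0.148)
next step: t=2.990: state=(-1.962, 0.164) — y has crossed 0.15
linear interpolation between t=2.980 (0.14813) and t=2.990 (0.16405) → t≈2.981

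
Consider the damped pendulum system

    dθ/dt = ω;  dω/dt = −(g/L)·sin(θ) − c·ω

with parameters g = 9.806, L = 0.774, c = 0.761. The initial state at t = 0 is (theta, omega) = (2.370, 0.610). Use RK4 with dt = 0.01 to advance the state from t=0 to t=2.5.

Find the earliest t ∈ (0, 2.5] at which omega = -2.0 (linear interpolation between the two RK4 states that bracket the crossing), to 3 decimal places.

t = 0.302

t=0.000: state=(2.370, 0.610)
step 1 (dt=0.01): k1=(0.610, -9.298), k2=(0.564, -9.235), k3=(0.564, -9.237), k4=(0.518, -9.177); state += dt/6·(k1+2k2+2k3+k4)
t=0.010: state=(2.376, 0.518)
t=0.020: state=(2.380, 0.426)
t=0.030: state=(2.384, 0.336)
continuing one RK4 step at a time; state shown every 10 steps (Δt=0.1):
t=0.100: state=(2.386, -0.272)
t=0.200: state=(2.317, -1.112)
t=0.300: state=(2.163, -1.982)
next step: t=0.310: state=(2.142, -2.072) — omega has crossed -2.0
linear interpolation between t=0.300 (-1.98208) and t=0.310 (-2.07249) → t≈0.302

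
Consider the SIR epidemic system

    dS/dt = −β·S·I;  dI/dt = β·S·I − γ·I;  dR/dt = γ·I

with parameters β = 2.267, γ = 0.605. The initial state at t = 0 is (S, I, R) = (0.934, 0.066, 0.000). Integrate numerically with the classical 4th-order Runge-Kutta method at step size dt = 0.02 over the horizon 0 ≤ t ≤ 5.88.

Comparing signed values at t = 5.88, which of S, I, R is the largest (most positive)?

largest component: R

t=0.000: state=(0.934, 0.066, 0.000)
step 1 (dt=0.02): k1=(-0.140, 0.100, 0.040), k2=(-0.142, 0.101, 0.041), k3=(-0.142, 0.101, 0.041), k4=(-0.144, 0.102, 0.041); state += dt/6·(k1+2k2+2k3+k4)
t=0.020: state=(0.931, 0.068, 0.001)
t=0.040: state=(0.928, 0.070, 0.002)
t=0.060: state=(0.925, 0.072, 0.003)
continuing one RK4 step at a time; state shown every 10 steps (Δt=0.2):
t=0.200: state=(0.902, 0.089, 0.009)
t=0.400: state=(0.861, 0.117, 0.022)
t=0.600: state=(0.810, 0.152, 0.038)
t=0.800: state=(0.750, 0.192, 0.059)
t=1.000: state=(0.681, 0.235, 0.084)
t=1.200: state=(0.606, 0.279, 0.116)
t=1.400: state=(0.529, 0.319, 0.152)
t=1.600: state=(0.454, 0.353, 0.193)
t=1.800: state=(0.384, 0.379, 0.237)
t=2.000: state=(0.323, 0.394, 0.284)
t=2.200: state=(0.269, 0.399, 0.332)
t=2.400: state=(0.225, 0.395, 0.380)
t=2.600: state=(0.188, 0.384, 0.427)
t=2.800: state=(0.159, 0.368, 0.473)
t=3.000: state=(0.135, 0.349, 0.516)
t=3.200: state=(0.116, 0.327, 0.557)
t=3.400: state=(0.100, 0.304, 0.595)
t=3.600: state=(0.088, 0.281, 0.631)
t=3.800: state=(0.078, 0.259, 0.663)
t=4.000: state=(0.070, 0.237, 0.693)
t=4.200: state=(0.063, 0.216, 0.721)
t=4.400: state=(0.057, 0.197, 0.746)
t=4.600: state=(0.052, 0.179, 0.769)
t=4.800: state=(0.049, 0.162, 0.789)
t=5.000: state=(0.045, 0.147, 0.808)
t=5.200: state=(0.042, 0.133, 0.825)
t=5.400: state=(0.040, 0.120, 0.840)
t=5.600: state=(0.038, 0.108, 0.854)
t=5.800: state=(0.036, 0.097, 0.866)
t=5.880: state=(0.036, 0.093, 0.871)
compare at T: S=0.036, I=0.093, R=0.871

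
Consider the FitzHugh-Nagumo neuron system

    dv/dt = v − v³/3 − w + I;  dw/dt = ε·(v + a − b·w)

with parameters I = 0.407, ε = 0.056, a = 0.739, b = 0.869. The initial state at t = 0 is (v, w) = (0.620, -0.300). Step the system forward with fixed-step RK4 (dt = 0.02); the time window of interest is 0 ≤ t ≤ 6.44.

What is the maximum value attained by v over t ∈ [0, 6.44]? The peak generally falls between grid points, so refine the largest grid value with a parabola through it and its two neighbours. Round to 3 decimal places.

max v = 1.920

t=0.000: state=(0.620, -0.300)
step 1 (dt=0.02): k1=(1.248, 0.091), k2=(1.254, 0.091), k3=(1.254, 0.091), k4=(1.261, 0.092); state += dt/6·(k1+2k2+2k3+k4)
t=0.020: state=(0.645, -0.298)
t=0.040: state=(0.670, -0.296)
t=0.060: state=(0.696, -0.294)
continuing one RK4 step at a time; state shown every 25 steps (Δt=0.5):
t=0.500: state=(1.275, -0.246)
t=1.000: state=(1.737, -0.177)
t=1.500: state=(1.896, -0.102)
t=2.000: state=(1.920, -0.026)
t=2.500: state=(1.906, 0.048)
t=3.000: state=(1.882, 0.120)
t=3.500: state=(1.855, 0.189)
t=4.000: state=(1.827, 0.256)
t=4.500: state=(1.799, 0.320)
t=5.000: state=(1.771, 0.382)
t=5.500: state=(1.743, 0.442)
t=6.000: state=(1.714, 0.500)
t=6.440: state=(1.689, 0.549)
largest grid value and its neighbours: v(1.940)=1.92027, v(1.960)=1.92028, v(1.980)=1.92023
parabola through these three points peaks at t≈1.953 with v≈1.92028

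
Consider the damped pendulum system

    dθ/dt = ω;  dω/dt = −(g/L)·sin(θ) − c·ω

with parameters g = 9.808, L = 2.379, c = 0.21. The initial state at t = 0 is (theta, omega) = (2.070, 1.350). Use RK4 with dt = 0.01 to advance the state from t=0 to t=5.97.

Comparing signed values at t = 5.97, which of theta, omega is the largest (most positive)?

largest component: omega

t=0.000: state=(2.070, 1.350)
step 1 (dt=0.01): k1=(1.350, -3.903), k2=(1.330, -3.886), k3=(1.331, -3.886), k4=(1.311, -3.868); state += dt/6·(k1+2k2+2k3+k4)
t=0.010: state=(2.083, 1.311)
t=0.020: state=(2.096, 1.273)
t=0.030: state=(2.109, 1.234)
continuing one RK4 step at a time; state shown every 20 steps (Δt=0.2):
t=0.200: state=(2.266, 0.634)
t=0.400: state=(2.330, 0.010)
t=0.600: state=(2.272, -0.586)
t=0.800: state=(2.093, -1.218)
t=1.000: state=(1.780, -1.916)
t=1.200: state=(1.325, -2.637)
t=1.400: state=(0.735, -3.214)
t=1.600: state=(0.066, -3.391)
t=1.800: state=(-0.586, -3.042)
t=2.000: state=(-1.125, -2.307)
t=2.200: state=(-1.500, -1.433)
t=2.400: state=(-1.699, -0.569)
t=2.600: state=(-1.730, 0.252)
t=2.800: state=(-1.600, 1.044)
t=3.000: state=(-1.314, 1.802)
t=3.200: state=(-0.887, 2.445)
t=3.400: state=(-0.355, 2.812)
t=3.600: state=(0.209, 2.752)
t=3.800: state=(0.718, 2.274)
t=4.000: state=(1.102, 1.541)
t=4.200: state=(1.328, 0.718)
t=4.400: state=(1.389, -0.103)
t=4.600: state=(1.289, -0.887)
t=4.800: state=(1.040, -1.593)
t=5.000: state=(0.663, -2.136)
t=5.200: state=(0.205, -2.386)
t=5.400: state=(-0.266, -2.261)
t=5.600: state=(-0.677, -1.797)
t=5.800: state=(-0.971, -1.126)
t=5.970: state=(-1.109, -0.490)
compare at T: theta=-1.109, omega=-0.490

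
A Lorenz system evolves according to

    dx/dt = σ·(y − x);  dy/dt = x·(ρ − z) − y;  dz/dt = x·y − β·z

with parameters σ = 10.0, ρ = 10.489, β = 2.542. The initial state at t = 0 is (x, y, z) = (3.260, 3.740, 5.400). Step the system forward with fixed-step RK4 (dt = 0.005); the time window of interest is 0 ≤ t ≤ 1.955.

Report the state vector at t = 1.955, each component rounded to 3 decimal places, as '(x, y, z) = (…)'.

t=0.000: state=(3.260, 3.740, 5.400)
step 1 (dt=0.005): k1=(4.800, 12.850, -1.534), k2=(5.001, 12.892, -1.375), k3=(4.997, 12.893, -1.373), k4=(5.195, 12.935, -1.212); state += dt/6·(k1+2k2+2k3+k4)
t=0.005: state=(3.285, 3.804, 5.393)
t=0.010: state=(3.312, 3.869, 5.388)
t=0.015: state=(3.341, 3.935, 5.384)
continuing one RK4 step at a time; state shown every 20 steps (Δt=0.1):
t=0.100: state=(4.061, 5.120, 5.620)
t=0.200: state=(5.267, 6.553, 6.797)
t=0.300: state=(6.446, 7.396, 8.973)
t=0.400: state=(6.929, 6.866, 11.297)
t=0.500: state=(6.323, 5.265, 12.358)
t=0.600: state=(5.091, 3.828, 11.842)
t=0.700: state=(4.003, 3.144, 10.541)
t=0.800: state=(3.407, 3.068, 9.163)
t=0.900: state=(3.292, 3.382, 8.043)
t=1.000: state=(3.556, 3.980, 7.342)
t=1.100: state=(4.115, 4.794, 7.181)
t=1.200: state=(4.869, 5.667, 7.661)
t=1.300: state=(5.624, 6.282, 8.752)
t=1.400: state=(6.074, 6.269, 10.087)
t=1.500: state=(5.976, 5.598, 11.019)
t=1.600: state=(5.406, 4.708, 11.133)
t=1.700: state=(4.709, 4.066, 10.569)
t=1.800: state=(4.192, 3.820, 9.720)
t=1.900: state=(3.977, 3.915, 8.915)
t=1.955: state=(3.986, 4.079, 8.566)

(x, y, z) = (3.986, 4.079, 8.566)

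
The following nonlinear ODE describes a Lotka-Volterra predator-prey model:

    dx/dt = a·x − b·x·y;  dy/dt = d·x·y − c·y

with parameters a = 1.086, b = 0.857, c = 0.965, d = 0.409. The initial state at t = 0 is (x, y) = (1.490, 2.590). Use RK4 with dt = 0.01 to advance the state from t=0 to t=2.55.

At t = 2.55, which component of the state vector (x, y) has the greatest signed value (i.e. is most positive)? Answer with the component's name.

t=0.000: state=(1.490, 2.590)
step 1 (dt=0.01): k1=(-1.689, -0.921), k2=(-1.674, -0.928), k3=(-1.674, -0.928), k4=(-1.658, -0.935); state += dt/6·(k1+2k2+2k3+k4)
t=0.010: state=(1.473, 2.581)
t=0.020: state=(1.457, 2.571)
t=0.030: state=(1.441, 2.562)
continuing one RK4 step at a time; state shown every 10 steps (Δt=0.1):
t=0.100: state=(1.336, 2.491)
t=0.200: state=(1.208, 2.383)
t=0.300: state=(1.104, 2.268)
t=0.400: state=(1.018, 2.151)
t=0.500: state=(0.948, 2.033)
t=0.600: state=(0.893, 1.917)
t=0.700: state=(0.848, 1.803)
t=0.800: state=(0.814, 1.694)
t=0.900: state=(0.788, 1.589)
t=1.000: state=(0.770, 1.490)
t=1.100: state=(0.759, 1.396)
t=1.200: state=(0.753, 1.307)
t=1.300: state=(0.754, 1.224)
t=1.400: state=(0.759, 1.146)
t=1.500: state=(0.769, 1.074)
t=1.600: state=(0.784, 1.007)
t=1.700: state=(0.804, 0.944)
t=1.800: state=(0.829, 0.886)
t=1.900: state=(0.858, 0.833)
t=2.000: state=(0.893, 0.784)
t=2.100: state=(0.932, 0.739)
t=2.200: state=(0.977, 0.698)
t=2.300: state=(1.028, 0.660)
t=2.400: state=(1.084, 0.626)
t=2.500: state=(1.147, 0.595)
t=2.550: state=(1.181, 0.580)
compare at T: x=1.181, y=0.580

largest component: x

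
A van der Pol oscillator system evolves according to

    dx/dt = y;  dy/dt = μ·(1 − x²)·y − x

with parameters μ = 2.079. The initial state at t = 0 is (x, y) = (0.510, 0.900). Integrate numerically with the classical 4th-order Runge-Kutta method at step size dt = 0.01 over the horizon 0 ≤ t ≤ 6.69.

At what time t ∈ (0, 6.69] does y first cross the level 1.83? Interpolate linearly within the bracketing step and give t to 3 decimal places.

t=0.000: state=(0.510, 0.900)
step 1 (dt=0.01): k1=(0.900, 0.874), k2=(0.904, 0.868), k3=(0.904, 0.868), k4=(0.909, 0.861); state += dt/6·(k1+2k2+2k3+k4)
t=0.010: state=(0.519, 0.909)
t=0.020: state=(0.528, 0.917)
t=0.030: state=(0.537, 0.926)
continuing one RK4 step at a time; state shown every 25 steps (Δt=0.25):
t=0.250: state=(0.757, 1.047)
t=0.500: state=(1.012, 0.938)
t=0.750: state=(1.204, 0.568)
t=1.000: state=(1.292, 0.151)
t=1.250: state=(1.288, -0.167)
t=1.500: state=(1.216, -0.397)
t=1.750: state=(1.091, -0.600)
t=2.000: state=(0.912, -0.850)
t=2.250: state=(0.654, -1.252)
t=2.500: state=(0.256, -2.014)
t=2.750: state=(-0.402, -3.315)
t=3.000: state=(-1.315, -3.469)
t=3.250: state=(-1.894, -1.126)
t=3.500: state=(-2.003, 0.002)
t=3.750: state=(-1.963, 0.256)
t=4.000: state=(-1.890, 0.322)
t=4.250: state=(-1.804, 0.357)
t=4.500: state=(-1.711, 0.391)
t=4.750: state=(-1.608, 0.432)
t=5.000: state=(-1.494, 0.485)
t=5.250: state=(-1.364, 0.560)
t=5.500: state=(-1.211, 0.673)
t=5.750: state=(-1.022, 0.855)
t=6.000: state=(-0.772, 1.180)
t=6.250: state=(-0.406, 1.818)
next step: t=6.260: state=(-0.388, 1.854) — y has crossed 1.83
linear interpolation between t=6.250 (1.81822) and t=6.260 (1.85434) → t≈6.253

t = 6.253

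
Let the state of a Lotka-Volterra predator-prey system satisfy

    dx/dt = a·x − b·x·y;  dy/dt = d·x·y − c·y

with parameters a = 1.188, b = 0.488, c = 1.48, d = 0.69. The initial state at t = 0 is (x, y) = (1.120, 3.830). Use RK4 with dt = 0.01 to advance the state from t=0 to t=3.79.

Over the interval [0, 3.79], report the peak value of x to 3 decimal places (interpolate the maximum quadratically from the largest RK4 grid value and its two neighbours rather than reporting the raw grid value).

t=0.000: state=(1.120, 3.830)
step 1 (dt=0.01): k1=(-0.763, -2.709), k2=(-0.753, -2.709), k3=(-0.753, -2.709), k4=(-0.743, -2.709); state += dt/6·(k1+2k2+2k3+k4)
t=0.010: state=(1.112, 3.803)
t=0.020: state=(1.105, 3.776)
t=0.030: state=(1.098, 3.749)
continuing one RK4 step at a time; state shown every 20 steps (Δt=0.2):
t=0.200: state=(1.003, 3.296)
t=0.400: state=(0.945, 2.802)
t=0.600: state=(0.932, 2.372)
t=0.800: state=(0.955, 2.008)
t=1.000: state=(1.011, 1.710)
t=1.200: state=(1.098, 1.471)
t=1.400: state=(1.218, 1.283)
t=1.600: state=(1.373, 1.140)
t=1.800: state=(1.566, 1.038)
t=2.000: state=(1.800, 0.974)
t=2.200: state=(2.080, 0.946)
t=2.400: state=(2.404, 0.958)
t=2.600: state=(2.770, 1.018)
t=2.800: state=(3.163, 1.140)
t=3.000: state=(3.556, 1.349)
t=3.200: state=(3.895, 1.679)
t=3.400: state=(4.099, 2.172)
t=3.600: state=(4.074, 2.849)
t=3.790: state=(3.786, 3.610)
largest grid value and its neighbours: x(3.470)=4.12066, x(3.480)=4.12125, x(3.490)=4.12117
parabola through these three points peaks at t≈3.484 with x≈4.12130

max x = 4.121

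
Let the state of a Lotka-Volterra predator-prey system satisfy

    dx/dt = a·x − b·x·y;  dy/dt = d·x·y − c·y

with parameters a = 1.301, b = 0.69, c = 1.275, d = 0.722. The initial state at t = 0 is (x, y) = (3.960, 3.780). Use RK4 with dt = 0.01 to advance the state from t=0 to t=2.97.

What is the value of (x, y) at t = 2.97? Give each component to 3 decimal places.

(x, y) = (0.748, 0.604)

t=0.000: state=(3.960, 3.780)
step 1 (dt=0.01): k1=(-5.177, 5.988), k2=(-5.224, 5.964), k3=(-5.223, 5.963), k4=(-5.269, 5.938); state += dt/6·(k1+2k2+2k3+k4)
t=0.010: state=(3.908, 3.840)
t=0.020: state=(3.855, 3.899)
t=0.030: state=(3.801, 3.957)
continuing one RK4 step at a time; state shown every 10 steps (Δt=0.1):
t=0.100: state=(3.406, 4.343)
t=0.200: state=(2.829, 4.788)
t=0.300: state=(2.291, 5.068)
t=0.400: state=(1.831, 5.174)
t=0.500: state=(1.460, 5.127)
t=0.600: state=(1.174, 4.961)
t=0.700: state=(0.957, 4.715)
t=0.800: state=(0.795, 4.420)
t=0.900: state=(0.675, 4.102)
t=1.000: state=(0.586, 3.778)
t=1.100: state=(0.520, 3.461)
t=1.200: state=(0.471, 3.158)
t=1.300: state=(0.436, 2.872)
t=1.400: state=(0.411, 2.606)
t=1.500: state=(0.394, 2.362)
t=1.600: state=(0.385, 2.138)
t=1.700: state=(0.381, 1.935)
t=1.800: state=(0.382, 1.751)
t=1.900: state=(0.388, 1.585)
t=2.000: state=(0.398, 1.435)
t=2.100: state=(0.412, 1.301)
t=2.200: state=(0.431, 1.180)
t=2.300: state=(0.454, 1.073)
t=2.400: state=(0.482, 0.977)
t=2.500: state=(0.515, 0.891)
t=2.600: state=(0.553, 0.816)
t=2.700: state=(0.597, 0.748)
t=2.800: state=(0.647, 0.689)
t=2.900: state=(0.704, 0.637)
t=2.970: state=(0.748, 0.604)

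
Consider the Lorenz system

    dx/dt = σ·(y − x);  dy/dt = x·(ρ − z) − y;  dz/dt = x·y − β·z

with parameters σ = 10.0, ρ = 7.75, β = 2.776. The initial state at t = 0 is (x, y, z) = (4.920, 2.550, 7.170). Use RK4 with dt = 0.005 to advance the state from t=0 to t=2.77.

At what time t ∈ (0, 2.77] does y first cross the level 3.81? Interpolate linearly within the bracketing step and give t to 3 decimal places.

t = 0.375

t=0.000: state=(4.920, 2.550, 7.170)
step 1 (dt=0.005): k1=(-23.700, 0.304, -7.358), k2=(-23.100, 0.358, -7.454), k3=(-23.114, 0.360, -7.449), k4=(-22.526, 0.414, -7.541); state += dt/6·(k1+2k2+2k3+k4)
t=0.005: state=(4.804, 2.552, 7.133)
t=0.010: state=(4.695, 2.554, 7.095)
t=0.015: state=(4.590, 2.557, 7.056)
continuing one RK4 step at a time; state shown every 20 steps (Δt=0.1):
t=0.100: state=(3.460, 2.680, 6.346)
t=0.200: state=(3.067, 2.972, 5.594)
t=0.300: state=(3.159, 3.404, 5.098)
t=0.375: state=(3.406, 3.809, 4.941)
next step: t=0.380: state=(3.426, 3.838, 4.937) — y has crossed 3.81
linear interpolation between t=0.375 (3.80862) and t=0.380 (3.83751) → t≈0.375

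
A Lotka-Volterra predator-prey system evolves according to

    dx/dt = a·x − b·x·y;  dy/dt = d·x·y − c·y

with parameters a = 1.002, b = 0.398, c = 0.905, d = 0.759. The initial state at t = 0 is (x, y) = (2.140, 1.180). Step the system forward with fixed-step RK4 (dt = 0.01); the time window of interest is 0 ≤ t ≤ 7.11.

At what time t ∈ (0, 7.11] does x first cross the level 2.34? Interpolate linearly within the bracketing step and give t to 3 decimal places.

t=0.000: state=(2.140, 1.180)
step 1 (dt=0.01): k1=(1.139, 0.849), k2=(1.139, 0.857), k3=(1.139, 0.857), k4=(1.138, 0.865); state += dt/6·(k1+2k2+2k3+k4)
t=0.010: state=(2.151, 1.189)
t=0.020: state=(2.163, 1.197)
t=0.030: state=(2.174, 1.206)
t=0.170: state=(2.330, 1.350)
next step: t=0.180: state=(2.341, 1.362) — x has crossed 2.34
linear interpolation between t=0.170 (2.32997) and t=0.180 (2.34077) → t≈0.179

t = 0.179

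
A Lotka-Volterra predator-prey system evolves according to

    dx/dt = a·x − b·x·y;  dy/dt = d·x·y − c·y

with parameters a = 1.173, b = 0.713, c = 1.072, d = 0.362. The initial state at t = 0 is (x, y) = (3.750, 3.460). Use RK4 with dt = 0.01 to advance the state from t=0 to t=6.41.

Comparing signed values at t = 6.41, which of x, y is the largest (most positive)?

t=0.000: state=(3.750, 3.460)
step 1 (dt=0.01): k1=(-4.852, 0.988), k2=(-4.834, 0.959), k3=(-4.834, 0.959), k4=(-4.815, 0.930); state += dt/6·(k1+2k2+2k3+k4)
t=0.010: state=(3.702, 3.470)
t=0.020: state=(3.654, 3.479)
t=0.030: state=(3.606, 3.487)
continuing one RK4 step at a time; state shown every 25 steps (Δt=0.25):
t=0.250: state=(2.683, 3.532)
t=0.500: state=(1.946, 3.323)
t=0.750: state=(1.488, 2.964)
t=1.000: state=(1.219, 2.560)
t=1.250: state=(1.073, 2.170)
t=1.500: state=(1.008, 1.823)
t=1.750: state=(1.004, 1.527)
t=2.000: state=(1.049, 1.281)
t=2.250: state=(1.140, 1.082)
t=2.500: state=(1.279, 0.923)
t=2.750: state=(1.471, 0.799)
t=3.000: state=(1.726, 0.706)
t=3.250: state=(2.053, 0.640)
t=3.500: state=(2.466, 0.600)
t=3.750: state=(2.975, 0.587)
t=4.000: state=(3.589, 0.604)
t=4.250: state=(4.303, 0.660)
t=4.500: state=(5.083, 0.771)
t=4.750: state=(5.846, 0.968)
t=5.000: state=(6.422, 1.293)
t=5.250: state=(6.560, 1.788)
t=5.500: state=(6.048, 2.432)
t=5.750: state=(4.957, 3.070)
t=6.000: state=(3.692, 3.471)
t=6.250: state=(2.640, 3.528)
t=6.410: state=(2.142, 3.411)
compare at T: x=2.142, y=3.411

largest component: y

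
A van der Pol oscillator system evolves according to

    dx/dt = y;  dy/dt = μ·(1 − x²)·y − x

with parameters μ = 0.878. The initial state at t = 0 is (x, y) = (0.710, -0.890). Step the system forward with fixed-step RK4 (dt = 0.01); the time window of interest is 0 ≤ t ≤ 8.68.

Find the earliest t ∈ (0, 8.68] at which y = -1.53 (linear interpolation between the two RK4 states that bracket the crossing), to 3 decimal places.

t = 0.501

t=0.000: state=(0.710, -0.890)
step 1 (dt=0.01): k1=(-0.890, -1.098), k2=(-0.895, -1.100), k3=(-0.896, -1.100), k4=(-0.901, -1.103); state += dt/6·(k1+2k2+2k3+k4)
t=0.010: state=(0.701, -0.901)
t=0.020: state=(0.692, -0.912)
t=0.030: state=(0.683, -0.923)
continuing one RK4 step at a time; state shown every 50 steps (Δt=0.5):
t=0.500: state=(0.113, -1.529)
next step: t=0.510: state=(0.098, -1.543) — y has crossed -1.53
linear interpolation between t=0.500 (-1.52893) and t=0.510 (-1.54332) → t≈0.501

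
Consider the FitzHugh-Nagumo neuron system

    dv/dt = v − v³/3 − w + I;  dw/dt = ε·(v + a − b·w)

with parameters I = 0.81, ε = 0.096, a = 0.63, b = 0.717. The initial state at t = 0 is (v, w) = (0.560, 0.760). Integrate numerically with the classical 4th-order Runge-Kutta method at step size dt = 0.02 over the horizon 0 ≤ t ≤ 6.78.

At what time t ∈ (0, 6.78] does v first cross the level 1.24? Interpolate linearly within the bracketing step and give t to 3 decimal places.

t = 1.086

t=0.000: state=(0.560, 0.760)
step 1 (dt=0.02): k1=(0.551, 0.062), k2=(0.555, 0.062), k3=(0.555, 0.062), k4=(0.558, 0.063); state += dt/6·(k1+2k2+2k3+k4)
t=0.020: state=(0.571, 0.761)
t=0.040: state=(0.582, 0.763)
t=0.060: state=(0.594, 0.764)
continuing one RK4 step at a time; state shown every 25 steps (Δt=0.5):
t=0.500: state=(0.869, 0.798)
t=1.000: state=(1.191, 0.849)
t=1.080: state=(1.237, 0.859)
next step: t=1.100: state=(1.248, 0.861) — v has crossed 1.24
linear interpolation between t=1.080 (1.23667) and t=1.100 (1.24774) → t≈1.086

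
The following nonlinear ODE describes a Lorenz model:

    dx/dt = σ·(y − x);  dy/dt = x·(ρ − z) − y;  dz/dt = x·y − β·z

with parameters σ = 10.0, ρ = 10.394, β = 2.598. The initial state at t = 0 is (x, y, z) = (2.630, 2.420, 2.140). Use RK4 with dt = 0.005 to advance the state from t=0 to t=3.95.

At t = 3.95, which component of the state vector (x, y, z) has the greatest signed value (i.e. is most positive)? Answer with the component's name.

largest component: z

t=0.000: state=(2.630, 2.420, 2.140)
step 1 (dt=0.005): k1=(-2.100, 19.288, 0.805), k2=(-1.565, 19.191, 0.914), k3=(-1.581, 19.202, 0.915), k4=(-1.061, 19.115, 1.026); state += dt/6·(k1+2k2+2k3+k4)
t=0.005: state=(2.622, 2.516, 2.145)
t=0.010: state=(2.619, 2.611, 2.150)
t=0.015: state=(2.621, 2.706, 2.157)
continuing one RK4 step at a time; state shown every 40 steps (Δt=0.2):
t=0.200: state=(4.761, 6.660, 3.884)
t=0.400: state=(8.176, 8.680, 11.478)
t=0.600: state=(5.369, 3.110, 13.299)
t=0.800: state=(2.469, 1.884, 9.110)
t=1.000: state=(2.375, 2.745, 6.215)
t=1.200: state=(3.798, 4.848, 5.524)
t=1.400: state=(6.201, 7.269, 8.369)
t=1.600: state=(6.524, 5.665, 12.091)
t=1.800: state=(4.266, 3.320, 10.708)
t=2.000: state=(3.372, 3.384, 8.182)
t=2.200: state=(4.067, 4.694, 7.168)
t=2.400: state=(5.522, 6.194, 8.512)
t=2.600: state=(6.004, 5.718, 10.766)
t=2.800: state=(4.844, 4.205, 10.522)
t=3.000: state=(4.067, 3.970, 8.937)
t=3.200: state=(4.383, 4.748, 8.136)
t=3.400: state=(5.243, 5.639, 8.836)
t=3.600: state=(5.575, 5.462, 10.115)
t=3.800: state=(4.977, 4.604, 10.137)
t=3.950: state=(4.532, 4.345, 9.459)
compare at T: x=4.532, y=4.345, z=9.459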